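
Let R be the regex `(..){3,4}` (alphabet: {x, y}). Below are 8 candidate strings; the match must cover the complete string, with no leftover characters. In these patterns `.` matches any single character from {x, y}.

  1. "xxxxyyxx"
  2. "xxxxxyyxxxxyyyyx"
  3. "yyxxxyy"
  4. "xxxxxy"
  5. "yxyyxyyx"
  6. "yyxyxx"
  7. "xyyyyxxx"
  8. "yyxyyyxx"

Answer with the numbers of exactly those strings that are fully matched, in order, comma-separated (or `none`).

1. "xxxxyyxx" → match
2 → no match
3. "yyxxxyy" → no match
4. "xxxxxy" → match
5. "yxyyxyyx" → match
6. "yyxyxx" → match
7. "xyyyyxxx" → match
8. "yyxyyyxx" → match

1, 4, 5, 6, 7, 8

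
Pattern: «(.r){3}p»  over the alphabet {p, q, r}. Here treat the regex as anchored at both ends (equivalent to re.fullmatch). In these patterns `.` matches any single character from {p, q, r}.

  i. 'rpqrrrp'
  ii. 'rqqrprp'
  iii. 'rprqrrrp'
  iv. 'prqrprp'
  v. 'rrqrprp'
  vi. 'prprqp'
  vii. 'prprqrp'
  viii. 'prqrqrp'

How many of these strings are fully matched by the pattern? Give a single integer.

4

i → no match
ii → no match
iii → no match
iv → match
v → match
vi → no match — must end with 'rp'
vii → match
viii → match
Total matched: 4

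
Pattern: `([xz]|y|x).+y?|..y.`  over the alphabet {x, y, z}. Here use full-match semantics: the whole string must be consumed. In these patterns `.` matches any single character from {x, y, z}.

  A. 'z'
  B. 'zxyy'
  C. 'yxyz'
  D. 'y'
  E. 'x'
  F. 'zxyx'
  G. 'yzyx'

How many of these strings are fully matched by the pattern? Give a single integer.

4

A → no match
B → match
C → match
D → no match
E → no match
F → match
G → match
Total matched: 4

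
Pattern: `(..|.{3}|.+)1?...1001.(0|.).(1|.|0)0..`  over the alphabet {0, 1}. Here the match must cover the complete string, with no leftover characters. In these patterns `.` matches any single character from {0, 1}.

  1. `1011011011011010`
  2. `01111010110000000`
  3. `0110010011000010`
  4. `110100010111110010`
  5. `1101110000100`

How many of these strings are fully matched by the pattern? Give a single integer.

1 → no match
2 → no match
3 → match
4 → no match
5 → no match
Total matched: 1

1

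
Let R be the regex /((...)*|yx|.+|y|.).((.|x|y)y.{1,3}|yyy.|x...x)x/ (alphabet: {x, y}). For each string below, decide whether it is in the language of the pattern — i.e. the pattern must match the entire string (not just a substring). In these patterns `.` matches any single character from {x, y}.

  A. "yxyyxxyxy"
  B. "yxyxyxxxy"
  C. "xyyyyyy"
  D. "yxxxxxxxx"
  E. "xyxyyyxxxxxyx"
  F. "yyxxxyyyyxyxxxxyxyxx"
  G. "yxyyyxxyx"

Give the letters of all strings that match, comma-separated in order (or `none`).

D, F, G

A → no match — must end with "x"
B → no match — must end with "x"
C → no match — must end with "x"
D → match
E → no match
F → match
G → match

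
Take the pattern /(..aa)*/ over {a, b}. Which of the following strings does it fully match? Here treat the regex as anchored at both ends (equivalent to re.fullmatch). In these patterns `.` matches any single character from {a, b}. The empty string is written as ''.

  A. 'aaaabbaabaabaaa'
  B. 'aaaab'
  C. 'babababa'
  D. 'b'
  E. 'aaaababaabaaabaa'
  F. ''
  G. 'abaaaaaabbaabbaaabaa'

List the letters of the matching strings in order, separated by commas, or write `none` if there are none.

A → no match
B. 'aaaab' → no match
C. 'babababa' → no match
D. 'b' → no match
E → no match
F. '' → match
G → match

F, G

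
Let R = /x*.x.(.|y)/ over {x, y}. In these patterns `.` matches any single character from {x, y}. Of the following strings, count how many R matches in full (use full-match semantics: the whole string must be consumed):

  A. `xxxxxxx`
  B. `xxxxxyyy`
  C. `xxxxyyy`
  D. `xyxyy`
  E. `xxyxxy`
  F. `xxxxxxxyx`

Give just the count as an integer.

A → match
B → no match
C → no match
D → match
E → match
F → match
Total matched: 4

4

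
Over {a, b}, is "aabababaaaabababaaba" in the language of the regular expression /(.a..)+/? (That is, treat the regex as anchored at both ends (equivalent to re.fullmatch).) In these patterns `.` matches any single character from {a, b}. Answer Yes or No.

No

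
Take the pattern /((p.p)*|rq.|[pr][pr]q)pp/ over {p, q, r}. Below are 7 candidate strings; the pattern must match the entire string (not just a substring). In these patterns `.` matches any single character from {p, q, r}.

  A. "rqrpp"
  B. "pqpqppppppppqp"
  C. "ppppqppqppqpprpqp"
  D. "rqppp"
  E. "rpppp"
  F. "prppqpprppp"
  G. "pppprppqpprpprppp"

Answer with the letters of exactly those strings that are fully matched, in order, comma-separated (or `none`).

A → match
B → no match — must end with "pp"
C → no match — must end with "pp"
D → match
E → no match
F → match
G → match

A, D, F, G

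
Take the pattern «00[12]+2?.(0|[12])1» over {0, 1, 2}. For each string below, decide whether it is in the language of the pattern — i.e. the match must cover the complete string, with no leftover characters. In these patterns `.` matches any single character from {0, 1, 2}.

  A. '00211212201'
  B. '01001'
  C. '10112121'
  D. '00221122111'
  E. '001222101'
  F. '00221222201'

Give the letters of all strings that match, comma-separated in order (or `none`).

A → match
B → no match — must start with '00'
C → no match — must start with '00'
D → match
E → match
F → match

A, D, E, F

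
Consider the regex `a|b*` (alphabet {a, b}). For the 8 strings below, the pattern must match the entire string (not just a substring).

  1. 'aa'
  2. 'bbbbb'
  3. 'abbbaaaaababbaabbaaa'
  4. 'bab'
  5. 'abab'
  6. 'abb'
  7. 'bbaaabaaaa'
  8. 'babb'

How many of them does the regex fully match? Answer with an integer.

1 → no match
2 → match
3 → no match
4 → no match
5 → no match
6 → no match
7 → no match
8 → no match
Total matched: 1

1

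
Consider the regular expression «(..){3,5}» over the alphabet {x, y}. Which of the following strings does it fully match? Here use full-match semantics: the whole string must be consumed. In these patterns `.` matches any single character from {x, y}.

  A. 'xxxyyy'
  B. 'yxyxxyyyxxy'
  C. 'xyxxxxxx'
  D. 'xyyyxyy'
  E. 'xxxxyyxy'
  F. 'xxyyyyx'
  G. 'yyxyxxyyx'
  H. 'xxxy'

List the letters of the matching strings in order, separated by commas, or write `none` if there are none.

A, C, E

A → match
B → no match
C → match
D → no match
E → match
F → no match
G → no match
H → no match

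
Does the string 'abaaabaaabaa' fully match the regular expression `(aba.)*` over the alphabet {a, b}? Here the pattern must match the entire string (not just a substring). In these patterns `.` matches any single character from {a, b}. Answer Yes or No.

Yes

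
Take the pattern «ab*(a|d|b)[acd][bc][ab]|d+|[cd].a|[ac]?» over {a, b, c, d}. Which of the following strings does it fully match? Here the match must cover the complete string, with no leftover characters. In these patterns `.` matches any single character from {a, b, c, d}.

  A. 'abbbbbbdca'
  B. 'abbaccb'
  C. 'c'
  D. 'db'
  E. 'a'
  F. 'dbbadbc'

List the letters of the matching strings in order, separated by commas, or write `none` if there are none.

A, B, C, E

A → match
B → match
C → match
D → no match
E → match
F → no match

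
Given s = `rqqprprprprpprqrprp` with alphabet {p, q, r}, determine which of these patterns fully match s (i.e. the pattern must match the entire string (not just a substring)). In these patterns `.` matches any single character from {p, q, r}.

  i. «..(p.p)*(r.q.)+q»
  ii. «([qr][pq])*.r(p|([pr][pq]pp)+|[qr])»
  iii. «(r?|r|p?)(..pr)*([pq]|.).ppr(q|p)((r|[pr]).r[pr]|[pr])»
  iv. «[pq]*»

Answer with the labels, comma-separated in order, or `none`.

iii

i → no match — must end with `q`
ii → no match
iii → match
iv → no match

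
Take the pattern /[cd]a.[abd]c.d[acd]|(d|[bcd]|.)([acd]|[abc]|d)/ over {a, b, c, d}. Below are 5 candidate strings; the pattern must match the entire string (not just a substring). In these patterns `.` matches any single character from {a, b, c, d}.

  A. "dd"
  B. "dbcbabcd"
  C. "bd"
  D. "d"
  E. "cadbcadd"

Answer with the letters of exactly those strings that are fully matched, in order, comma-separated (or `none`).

A → match
B → no match
C → match
D → no match
E → match

A, C, E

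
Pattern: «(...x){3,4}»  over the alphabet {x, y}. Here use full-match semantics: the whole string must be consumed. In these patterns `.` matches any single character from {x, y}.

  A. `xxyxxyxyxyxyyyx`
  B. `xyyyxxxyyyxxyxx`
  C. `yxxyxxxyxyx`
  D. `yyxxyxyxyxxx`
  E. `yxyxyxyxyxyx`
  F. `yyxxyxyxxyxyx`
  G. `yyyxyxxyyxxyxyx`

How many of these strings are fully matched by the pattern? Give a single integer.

A → no match
B → no match
C → no match
D → match
E → match
F → no match
G → no match
Total matched: 2

2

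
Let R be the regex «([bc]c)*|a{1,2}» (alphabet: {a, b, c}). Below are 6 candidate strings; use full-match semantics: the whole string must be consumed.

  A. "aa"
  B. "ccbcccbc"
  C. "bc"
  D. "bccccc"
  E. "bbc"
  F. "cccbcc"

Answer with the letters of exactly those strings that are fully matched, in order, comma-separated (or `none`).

A, B, C, D

A. "aa" → match
B. "ccbcccbc" → match
C. "bc" → match
D. "bccccc" → match
E. "bbc" → no match
F. "cccbcc" → no match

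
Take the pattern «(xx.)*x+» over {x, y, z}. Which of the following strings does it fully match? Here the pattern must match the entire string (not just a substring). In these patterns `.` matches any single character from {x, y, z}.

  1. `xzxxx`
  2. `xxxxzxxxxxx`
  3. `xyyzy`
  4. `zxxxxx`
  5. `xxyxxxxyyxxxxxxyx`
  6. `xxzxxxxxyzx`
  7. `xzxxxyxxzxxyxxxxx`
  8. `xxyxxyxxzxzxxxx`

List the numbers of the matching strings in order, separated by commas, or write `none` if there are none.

none

1 → no match
2 → no match
3 → no match — must end with `x`
4 → no match
5 → no match
6 → no match
7 → no match
8 → no match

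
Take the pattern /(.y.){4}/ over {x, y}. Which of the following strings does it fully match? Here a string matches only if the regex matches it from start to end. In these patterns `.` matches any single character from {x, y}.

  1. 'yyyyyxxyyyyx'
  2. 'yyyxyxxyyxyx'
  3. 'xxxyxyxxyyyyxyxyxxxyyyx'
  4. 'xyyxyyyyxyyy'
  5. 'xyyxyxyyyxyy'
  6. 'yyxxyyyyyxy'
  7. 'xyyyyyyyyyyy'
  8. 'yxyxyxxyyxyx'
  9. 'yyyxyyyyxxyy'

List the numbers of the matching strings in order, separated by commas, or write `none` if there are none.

1 → match
2 → match
3 → no match
4 → match
5 → match
6 → no match
7 → match
8 → no match
9 → match

1, 2, 4, 5, 7, 9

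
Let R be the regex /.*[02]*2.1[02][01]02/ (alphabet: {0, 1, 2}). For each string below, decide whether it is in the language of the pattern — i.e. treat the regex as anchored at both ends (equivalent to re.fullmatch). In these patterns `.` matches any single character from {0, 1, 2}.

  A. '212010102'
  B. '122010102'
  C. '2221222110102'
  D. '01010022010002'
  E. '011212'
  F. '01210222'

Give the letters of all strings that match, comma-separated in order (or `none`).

A, B, C, D

A → match
B → match
C → match
D → match
E → no match — must end with '02'
F → no match — must end with '02'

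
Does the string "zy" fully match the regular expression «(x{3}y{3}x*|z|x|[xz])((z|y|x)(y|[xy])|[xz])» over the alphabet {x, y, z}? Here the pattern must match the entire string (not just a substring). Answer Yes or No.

No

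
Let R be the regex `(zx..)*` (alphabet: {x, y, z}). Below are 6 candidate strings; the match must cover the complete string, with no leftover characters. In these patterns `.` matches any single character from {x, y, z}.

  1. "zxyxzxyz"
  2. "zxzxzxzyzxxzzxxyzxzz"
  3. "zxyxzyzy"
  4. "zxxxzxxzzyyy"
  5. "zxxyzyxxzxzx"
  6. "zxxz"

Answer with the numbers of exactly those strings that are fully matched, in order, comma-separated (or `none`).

1, 2, 6

1 → match
2 → match
3 → no match
4 → no match
5 → no match
6 → match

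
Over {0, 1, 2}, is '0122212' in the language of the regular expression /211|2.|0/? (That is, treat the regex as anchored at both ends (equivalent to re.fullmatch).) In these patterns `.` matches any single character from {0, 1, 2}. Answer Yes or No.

No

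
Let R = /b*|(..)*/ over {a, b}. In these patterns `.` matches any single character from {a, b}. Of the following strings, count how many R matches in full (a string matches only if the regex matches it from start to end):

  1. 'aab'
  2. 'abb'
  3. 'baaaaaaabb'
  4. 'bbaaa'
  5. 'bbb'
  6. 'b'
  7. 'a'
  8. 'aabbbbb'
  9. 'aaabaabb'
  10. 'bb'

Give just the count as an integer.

5

1 → no match
2 → no match
3 → match
4 → no match
5 → match
6 → match
7 → no match
8 → no match
9 → match
10 → match
Total matched: 5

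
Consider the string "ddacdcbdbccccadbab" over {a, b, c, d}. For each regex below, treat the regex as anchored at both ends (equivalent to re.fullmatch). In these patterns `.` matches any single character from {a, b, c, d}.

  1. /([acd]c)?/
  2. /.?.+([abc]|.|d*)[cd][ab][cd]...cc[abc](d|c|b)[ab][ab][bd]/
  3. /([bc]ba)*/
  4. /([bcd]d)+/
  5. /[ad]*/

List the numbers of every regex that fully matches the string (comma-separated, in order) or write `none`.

1 → no match
2 → match
3 → no match
4 → no match — must end with "d"
5 → no match

2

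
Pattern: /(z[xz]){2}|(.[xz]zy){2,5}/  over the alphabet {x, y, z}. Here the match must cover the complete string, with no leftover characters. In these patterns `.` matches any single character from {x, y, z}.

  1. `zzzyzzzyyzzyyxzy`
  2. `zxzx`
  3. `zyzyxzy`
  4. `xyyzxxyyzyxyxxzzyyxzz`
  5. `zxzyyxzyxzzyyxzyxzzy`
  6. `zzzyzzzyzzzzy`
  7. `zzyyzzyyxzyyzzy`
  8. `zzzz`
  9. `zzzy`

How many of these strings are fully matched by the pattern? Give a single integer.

1 → match
2 → match
3 → no match
4 → no match
5 → match
6 → no match
7 → no match
8 → match
9 → no match
Total matched: 4

4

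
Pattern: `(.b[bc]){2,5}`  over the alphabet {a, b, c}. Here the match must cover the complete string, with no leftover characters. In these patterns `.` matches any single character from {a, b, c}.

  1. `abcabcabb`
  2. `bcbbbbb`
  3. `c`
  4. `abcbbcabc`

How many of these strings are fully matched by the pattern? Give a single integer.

2

1. `abcabcabb` → match
2. `bcbbbbb` → no match
3. `c` → no match
4. `abcbbcabc` → match
Total matched: 2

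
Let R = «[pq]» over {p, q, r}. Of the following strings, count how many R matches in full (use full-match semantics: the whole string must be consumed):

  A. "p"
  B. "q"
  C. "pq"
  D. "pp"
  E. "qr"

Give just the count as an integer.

2

A. "p" → match
B. "q" → match
C. "pq" → no match
D. "pp" → no match
E. "qr" → no match
Total matched: 2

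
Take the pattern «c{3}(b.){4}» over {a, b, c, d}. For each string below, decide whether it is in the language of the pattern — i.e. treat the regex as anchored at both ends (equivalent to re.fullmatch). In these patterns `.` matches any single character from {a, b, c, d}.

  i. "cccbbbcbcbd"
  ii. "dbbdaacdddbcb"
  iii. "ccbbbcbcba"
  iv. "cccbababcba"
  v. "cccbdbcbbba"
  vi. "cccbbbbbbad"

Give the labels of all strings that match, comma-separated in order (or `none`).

i, iv, v

i → match
ii → no match — must start with "c"
iii → no match
iv → match
v → match
vi → no match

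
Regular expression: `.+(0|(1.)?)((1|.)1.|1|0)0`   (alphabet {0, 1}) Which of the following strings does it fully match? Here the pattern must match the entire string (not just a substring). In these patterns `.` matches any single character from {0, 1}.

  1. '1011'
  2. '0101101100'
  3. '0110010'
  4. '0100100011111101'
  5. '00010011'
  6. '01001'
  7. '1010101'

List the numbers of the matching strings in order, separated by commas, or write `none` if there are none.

2, 3

1 → no match — must end with '0'
2 → match
3 → match
4 → no match — must end with '0'
5 → no match — must end with '0'
6 → no match — must end with '0'
7 → no match — must end with '0'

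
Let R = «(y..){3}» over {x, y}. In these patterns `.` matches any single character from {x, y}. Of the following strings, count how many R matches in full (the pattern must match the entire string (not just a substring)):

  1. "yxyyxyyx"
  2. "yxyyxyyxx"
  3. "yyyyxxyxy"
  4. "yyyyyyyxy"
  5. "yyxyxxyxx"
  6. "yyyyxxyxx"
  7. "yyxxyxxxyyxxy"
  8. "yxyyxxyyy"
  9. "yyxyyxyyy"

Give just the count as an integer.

1. "yxyyxyyx" → no match
2. "yxyyxyyxx" → match
3. "yyyyxxyxy" → match
4. "yyyyyyyxy" → match
5. "yyxyxxyxx" → match
6. "yyyyxxyxx" → match
7 → no match
8. "yxyyxxyyy" → match
9. "yyxyyxyyy" → match
Total matched: 7

7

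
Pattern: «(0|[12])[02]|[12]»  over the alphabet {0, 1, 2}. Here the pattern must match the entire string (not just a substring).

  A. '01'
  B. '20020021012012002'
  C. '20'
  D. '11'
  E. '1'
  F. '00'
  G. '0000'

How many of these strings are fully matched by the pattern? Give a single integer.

A → no match
B → no match
C → match
D → no match
E → match
F → match
G → no match
Total matched: 3

3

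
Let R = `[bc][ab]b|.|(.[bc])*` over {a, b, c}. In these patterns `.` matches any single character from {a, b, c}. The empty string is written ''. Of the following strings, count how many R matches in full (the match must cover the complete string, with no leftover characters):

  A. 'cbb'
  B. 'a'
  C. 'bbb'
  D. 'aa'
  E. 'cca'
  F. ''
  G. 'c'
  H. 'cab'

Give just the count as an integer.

A. 'cbb' → match
B. 'a' → match
C. 'bbb' → match
D. 'aa' → no match
E. 'cca' → no match
F. '' → match
G. 'c' → match
H. 'cab' → match
Total matched: 6

6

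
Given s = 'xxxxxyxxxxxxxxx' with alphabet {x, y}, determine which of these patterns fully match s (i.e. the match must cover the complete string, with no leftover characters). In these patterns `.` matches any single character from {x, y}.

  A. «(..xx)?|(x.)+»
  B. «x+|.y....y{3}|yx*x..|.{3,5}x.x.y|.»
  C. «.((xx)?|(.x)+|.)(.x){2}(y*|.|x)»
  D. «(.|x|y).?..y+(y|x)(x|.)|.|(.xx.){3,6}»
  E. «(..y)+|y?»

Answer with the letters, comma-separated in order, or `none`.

C

A → no match
B → no match
C → match
D → no match
E → no match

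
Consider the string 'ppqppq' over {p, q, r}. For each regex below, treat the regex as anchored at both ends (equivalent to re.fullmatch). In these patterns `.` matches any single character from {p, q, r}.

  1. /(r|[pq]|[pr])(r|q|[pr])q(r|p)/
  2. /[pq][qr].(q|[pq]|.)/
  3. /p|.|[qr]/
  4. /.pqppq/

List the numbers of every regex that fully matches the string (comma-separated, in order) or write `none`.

1 → no match
2 → no match
3 → no match
4 → match

4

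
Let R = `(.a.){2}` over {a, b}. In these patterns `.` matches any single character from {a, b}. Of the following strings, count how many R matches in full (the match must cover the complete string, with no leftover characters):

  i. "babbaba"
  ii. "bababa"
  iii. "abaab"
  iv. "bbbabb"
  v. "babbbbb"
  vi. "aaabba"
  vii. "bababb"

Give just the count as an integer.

0

i. "babbaba" → no match
ii. "bababa" → no match
iii. "abaab" → no match
iv. "bbbabb" → no match
v. "babbbbb" → no match
vi. "aaabba" → no match
vii. "bababb" → no match
Total matched: 0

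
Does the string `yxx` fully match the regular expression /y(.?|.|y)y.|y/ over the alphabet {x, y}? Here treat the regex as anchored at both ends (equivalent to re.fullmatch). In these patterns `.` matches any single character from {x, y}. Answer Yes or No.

No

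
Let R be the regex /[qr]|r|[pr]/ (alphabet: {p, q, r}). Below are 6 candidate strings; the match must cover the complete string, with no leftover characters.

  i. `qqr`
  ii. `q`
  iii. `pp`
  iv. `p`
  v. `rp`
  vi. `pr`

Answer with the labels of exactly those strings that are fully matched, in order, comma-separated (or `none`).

ii, iv

i → no match
ii → match
iii → no match
iv → match
v → no match
vi → no match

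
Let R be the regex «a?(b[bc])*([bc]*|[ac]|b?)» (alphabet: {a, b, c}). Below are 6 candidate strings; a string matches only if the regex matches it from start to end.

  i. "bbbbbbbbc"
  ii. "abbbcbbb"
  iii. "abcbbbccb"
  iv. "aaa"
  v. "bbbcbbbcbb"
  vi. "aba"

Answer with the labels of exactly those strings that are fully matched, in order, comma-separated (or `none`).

i → match
ii → match
iii → match
iv → no match
v → match
vi → no match

i, ii, iii, v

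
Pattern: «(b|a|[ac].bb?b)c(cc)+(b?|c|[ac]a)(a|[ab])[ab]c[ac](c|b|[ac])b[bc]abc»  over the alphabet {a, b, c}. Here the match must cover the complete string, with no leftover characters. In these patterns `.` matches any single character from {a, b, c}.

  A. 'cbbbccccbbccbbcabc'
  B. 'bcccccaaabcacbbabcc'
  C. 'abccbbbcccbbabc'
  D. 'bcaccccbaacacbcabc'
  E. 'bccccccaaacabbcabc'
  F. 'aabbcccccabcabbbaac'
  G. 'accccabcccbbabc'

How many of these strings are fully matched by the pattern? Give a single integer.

3

A → match
B → no match — must end with 'abc'
C → no match
D → no match
E → match
F → no match — must end with 'abc'
G → match
Total matched: 3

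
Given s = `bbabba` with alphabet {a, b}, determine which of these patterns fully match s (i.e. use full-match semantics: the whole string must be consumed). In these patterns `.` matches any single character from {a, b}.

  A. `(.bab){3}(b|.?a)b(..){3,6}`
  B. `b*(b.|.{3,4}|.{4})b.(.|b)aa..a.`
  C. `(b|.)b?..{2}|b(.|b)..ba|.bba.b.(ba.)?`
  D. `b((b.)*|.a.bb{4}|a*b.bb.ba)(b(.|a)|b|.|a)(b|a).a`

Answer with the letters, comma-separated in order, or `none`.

C, D

A → no match
B → no match
C → match
D → match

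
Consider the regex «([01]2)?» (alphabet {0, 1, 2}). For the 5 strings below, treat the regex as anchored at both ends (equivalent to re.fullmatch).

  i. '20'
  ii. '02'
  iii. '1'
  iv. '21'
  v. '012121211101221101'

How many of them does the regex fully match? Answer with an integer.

1

i. '20' → no match
ii. '02' → match
iii. '1' → no match
iv. '21' → no match
v → no match
Total matched: 1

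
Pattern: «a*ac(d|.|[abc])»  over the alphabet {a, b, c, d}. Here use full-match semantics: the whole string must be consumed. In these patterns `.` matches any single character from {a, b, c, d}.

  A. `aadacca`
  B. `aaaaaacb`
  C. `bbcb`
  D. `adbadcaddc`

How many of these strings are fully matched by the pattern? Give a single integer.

A → no match
B → match
C → no match
D → no match
Total matched: 1

1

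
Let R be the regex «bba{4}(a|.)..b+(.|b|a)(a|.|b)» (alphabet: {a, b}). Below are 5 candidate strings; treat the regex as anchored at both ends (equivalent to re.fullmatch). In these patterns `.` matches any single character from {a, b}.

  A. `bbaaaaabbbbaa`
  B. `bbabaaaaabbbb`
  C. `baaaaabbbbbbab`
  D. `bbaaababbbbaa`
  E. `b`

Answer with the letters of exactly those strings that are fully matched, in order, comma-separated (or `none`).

A → match
B → no match
C → no match — must start with `bba`
D → no match
E → no match — must start with `bba`

A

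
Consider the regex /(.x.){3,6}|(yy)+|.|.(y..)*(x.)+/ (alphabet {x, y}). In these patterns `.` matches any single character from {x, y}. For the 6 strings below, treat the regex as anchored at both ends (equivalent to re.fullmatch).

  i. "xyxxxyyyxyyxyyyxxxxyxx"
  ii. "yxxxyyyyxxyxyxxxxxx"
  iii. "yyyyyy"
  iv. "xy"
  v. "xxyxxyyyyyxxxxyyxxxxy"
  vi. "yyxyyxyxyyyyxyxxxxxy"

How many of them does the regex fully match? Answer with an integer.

1

i → no match
ii → no match
iii → match
iv → no match
v → no match
vi → no match
Total matched: 1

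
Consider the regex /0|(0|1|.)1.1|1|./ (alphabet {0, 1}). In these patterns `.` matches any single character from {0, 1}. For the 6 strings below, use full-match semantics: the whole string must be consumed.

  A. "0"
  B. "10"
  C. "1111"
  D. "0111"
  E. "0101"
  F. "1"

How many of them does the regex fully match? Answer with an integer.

A → match
B → no match
C → match
D → match
E → match
F → match
Total matched: 5

5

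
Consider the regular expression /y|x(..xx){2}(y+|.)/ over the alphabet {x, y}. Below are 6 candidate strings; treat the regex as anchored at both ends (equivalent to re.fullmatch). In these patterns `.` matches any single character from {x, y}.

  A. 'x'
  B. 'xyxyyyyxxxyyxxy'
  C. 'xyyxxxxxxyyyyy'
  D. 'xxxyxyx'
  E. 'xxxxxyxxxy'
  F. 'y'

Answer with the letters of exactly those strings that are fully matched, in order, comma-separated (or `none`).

C, E, F

A. 'x' → no match
B → no match
C → match
D. 'xxxyxyx' → no match
E. 'xxxxxyxxxy' → match
F. 'y' → match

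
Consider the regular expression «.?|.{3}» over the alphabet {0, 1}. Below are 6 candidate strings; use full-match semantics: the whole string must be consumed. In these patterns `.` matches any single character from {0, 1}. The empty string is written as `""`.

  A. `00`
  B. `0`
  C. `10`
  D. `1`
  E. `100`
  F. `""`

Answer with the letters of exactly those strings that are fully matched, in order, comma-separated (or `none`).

B, D, E, F

A → no match
B → match
C → no match
D → match
E → match
F → match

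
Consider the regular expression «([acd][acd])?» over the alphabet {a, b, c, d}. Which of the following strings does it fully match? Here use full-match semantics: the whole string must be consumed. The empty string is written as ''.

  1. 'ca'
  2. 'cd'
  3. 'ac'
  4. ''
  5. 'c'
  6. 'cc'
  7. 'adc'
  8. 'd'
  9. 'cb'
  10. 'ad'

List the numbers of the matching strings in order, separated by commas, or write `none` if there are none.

1 → match
2 → match
3 → match
4 → match
5 → no match
6 → match
7 → no match
8 → no match
9 → no match
10 → match

1, 2, 3, 4, 6, 10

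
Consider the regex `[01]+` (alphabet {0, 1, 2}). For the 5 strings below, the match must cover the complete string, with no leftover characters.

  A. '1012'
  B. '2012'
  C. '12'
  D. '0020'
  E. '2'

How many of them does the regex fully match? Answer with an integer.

A → no match
B → no match
C → no match
D → no match
E → no match
Total matched: 0

0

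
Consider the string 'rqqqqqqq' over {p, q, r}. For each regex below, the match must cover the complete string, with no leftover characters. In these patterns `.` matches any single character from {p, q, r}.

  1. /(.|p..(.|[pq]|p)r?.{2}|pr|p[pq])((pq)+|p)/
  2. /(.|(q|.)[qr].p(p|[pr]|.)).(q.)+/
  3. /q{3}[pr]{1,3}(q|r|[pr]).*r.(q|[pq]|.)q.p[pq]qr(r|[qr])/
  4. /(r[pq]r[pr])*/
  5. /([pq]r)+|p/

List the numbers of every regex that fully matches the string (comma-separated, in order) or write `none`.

2

1 → no match
2 → match
3 → no match — must start with 'q'
4 → no match
5 → no match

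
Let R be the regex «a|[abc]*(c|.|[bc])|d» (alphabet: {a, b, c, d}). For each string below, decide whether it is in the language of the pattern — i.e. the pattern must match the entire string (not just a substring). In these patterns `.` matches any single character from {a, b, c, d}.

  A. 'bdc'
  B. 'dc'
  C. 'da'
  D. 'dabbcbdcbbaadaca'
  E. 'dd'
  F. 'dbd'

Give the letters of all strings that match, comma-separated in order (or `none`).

A. 'bdc' → no match
B. 'dc' → no match
C. 'da' → no match
D → no match
E. 'dd' → no match
F. 'dbd' → no match

none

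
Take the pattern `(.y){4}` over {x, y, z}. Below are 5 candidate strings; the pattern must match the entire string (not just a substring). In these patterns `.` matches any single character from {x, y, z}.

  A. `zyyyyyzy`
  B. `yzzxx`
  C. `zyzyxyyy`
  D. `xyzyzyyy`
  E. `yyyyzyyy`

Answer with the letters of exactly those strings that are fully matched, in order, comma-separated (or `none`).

A, C, D, E

A → match
B → no match — must end with `y`
C → match
D → match
E → match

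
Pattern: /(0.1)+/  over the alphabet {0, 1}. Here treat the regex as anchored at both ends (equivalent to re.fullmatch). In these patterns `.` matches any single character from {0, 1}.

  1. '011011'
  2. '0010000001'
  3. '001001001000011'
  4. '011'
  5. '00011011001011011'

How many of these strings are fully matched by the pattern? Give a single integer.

2

1 → match
2 → no match
3 → no match
4 → match
5 → no match
Total matched: 2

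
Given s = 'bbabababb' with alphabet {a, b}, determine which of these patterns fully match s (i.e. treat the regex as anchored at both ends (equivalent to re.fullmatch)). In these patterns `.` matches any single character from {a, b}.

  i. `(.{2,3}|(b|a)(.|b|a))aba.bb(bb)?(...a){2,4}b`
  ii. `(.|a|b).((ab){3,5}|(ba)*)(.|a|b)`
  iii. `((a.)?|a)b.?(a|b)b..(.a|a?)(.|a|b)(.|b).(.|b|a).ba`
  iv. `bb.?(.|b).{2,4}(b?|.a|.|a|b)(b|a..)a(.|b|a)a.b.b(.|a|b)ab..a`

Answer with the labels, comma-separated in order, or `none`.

ii

i → no match — must end with 'ab'
ii → match
iii → no match — must end with 'ba'
iv → no match — must end with 'a'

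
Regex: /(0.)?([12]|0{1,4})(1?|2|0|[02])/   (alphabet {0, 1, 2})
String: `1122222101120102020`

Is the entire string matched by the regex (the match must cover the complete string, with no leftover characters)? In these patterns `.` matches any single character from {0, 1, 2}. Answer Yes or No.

No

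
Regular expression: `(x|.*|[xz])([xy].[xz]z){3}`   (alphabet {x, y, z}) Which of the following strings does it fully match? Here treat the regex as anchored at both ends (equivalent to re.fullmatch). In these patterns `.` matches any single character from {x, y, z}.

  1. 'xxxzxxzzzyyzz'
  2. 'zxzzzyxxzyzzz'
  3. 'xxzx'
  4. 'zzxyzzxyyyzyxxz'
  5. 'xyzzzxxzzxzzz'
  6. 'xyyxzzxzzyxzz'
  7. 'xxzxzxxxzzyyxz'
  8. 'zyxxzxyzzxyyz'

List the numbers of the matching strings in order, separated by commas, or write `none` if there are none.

1 → no match
2 → match
3 → no match — must end with 'z'
4 → no match
5 → match
6 → no match
7 → no match
8 → no match

2, 5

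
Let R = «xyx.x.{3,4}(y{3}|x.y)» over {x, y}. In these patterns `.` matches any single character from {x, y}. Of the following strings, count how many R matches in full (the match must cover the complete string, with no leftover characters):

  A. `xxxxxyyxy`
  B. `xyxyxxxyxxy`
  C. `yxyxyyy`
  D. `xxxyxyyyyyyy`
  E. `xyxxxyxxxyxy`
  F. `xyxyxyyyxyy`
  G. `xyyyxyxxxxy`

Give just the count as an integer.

2

A → no match — must start with `xyx`
B → match
C → no match — must start with `xyx`
D → no match — must start with `xyx`
E → no match
F → match
G → no match — must start with `xyx`
Total matched: 2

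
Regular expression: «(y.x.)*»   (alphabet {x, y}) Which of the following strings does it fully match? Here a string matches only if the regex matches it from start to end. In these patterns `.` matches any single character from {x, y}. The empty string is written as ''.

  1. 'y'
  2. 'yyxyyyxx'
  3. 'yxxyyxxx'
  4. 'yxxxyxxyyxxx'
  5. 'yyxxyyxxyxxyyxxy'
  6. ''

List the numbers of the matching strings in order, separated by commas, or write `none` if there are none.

1 → no match
2 → match
3 → match
4 → match
5 → match
6 → match

2, 3, 4, 5, 6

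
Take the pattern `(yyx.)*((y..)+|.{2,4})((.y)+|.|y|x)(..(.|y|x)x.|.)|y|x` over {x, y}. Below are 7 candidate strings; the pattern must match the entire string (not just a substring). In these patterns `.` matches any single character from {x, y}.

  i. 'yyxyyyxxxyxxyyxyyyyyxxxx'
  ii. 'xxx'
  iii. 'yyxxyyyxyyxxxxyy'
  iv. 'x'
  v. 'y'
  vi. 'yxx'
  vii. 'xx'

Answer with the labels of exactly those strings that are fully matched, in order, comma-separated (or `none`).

iv, v

i → no match
ii → no match
iii → no match
iv → match
v → match
vi → no match
vii → no match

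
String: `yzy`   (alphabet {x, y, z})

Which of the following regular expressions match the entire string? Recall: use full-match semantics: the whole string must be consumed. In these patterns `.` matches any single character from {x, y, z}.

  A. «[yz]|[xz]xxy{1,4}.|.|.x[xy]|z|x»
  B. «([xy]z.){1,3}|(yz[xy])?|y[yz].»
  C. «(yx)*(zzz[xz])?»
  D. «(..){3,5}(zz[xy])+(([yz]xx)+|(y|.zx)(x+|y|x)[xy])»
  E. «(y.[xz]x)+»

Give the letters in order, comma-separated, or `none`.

B

A → no match
B → match
C → no match
D → no match
E → no match — must end with `x`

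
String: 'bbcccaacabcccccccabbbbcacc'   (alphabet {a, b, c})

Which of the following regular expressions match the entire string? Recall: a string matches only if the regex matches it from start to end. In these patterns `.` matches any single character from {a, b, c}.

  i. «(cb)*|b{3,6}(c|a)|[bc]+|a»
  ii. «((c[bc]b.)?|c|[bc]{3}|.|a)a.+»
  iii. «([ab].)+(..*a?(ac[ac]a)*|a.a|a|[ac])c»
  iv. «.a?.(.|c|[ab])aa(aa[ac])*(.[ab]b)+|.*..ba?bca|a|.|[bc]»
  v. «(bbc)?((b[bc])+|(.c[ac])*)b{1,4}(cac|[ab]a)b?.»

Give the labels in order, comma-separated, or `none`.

i → no match
ii → no match
iii → match
iv → no match
v → match

iii, v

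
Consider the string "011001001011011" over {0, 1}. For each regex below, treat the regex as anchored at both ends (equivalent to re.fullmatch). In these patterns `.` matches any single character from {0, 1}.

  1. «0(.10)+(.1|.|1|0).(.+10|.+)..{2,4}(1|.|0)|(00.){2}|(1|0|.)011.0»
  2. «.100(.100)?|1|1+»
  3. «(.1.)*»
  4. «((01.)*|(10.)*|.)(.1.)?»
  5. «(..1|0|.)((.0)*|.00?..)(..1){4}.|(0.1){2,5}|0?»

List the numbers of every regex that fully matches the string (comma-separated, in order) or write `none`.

1, 5

1 → match
2 → no match
3 → no match
4 → no match
5 → match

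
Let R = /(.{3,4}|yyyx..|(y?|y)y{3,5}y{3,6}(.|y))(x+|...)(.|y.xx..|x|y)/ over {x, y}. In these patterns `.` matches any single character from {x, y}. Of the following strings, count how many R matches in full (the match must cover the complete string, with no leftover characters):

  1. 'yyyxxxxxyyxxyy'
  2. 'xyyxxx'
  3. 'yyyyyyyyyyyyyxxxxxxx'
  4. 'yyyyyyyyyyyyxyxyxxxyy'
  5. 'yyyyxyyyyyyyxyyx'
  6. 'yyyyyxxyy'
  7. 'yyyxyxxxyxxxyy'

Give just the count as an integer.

5

1 → match
2 → match
3 → match
4 → match
5 → no match
6 → no match
7 → match
Total matched: 5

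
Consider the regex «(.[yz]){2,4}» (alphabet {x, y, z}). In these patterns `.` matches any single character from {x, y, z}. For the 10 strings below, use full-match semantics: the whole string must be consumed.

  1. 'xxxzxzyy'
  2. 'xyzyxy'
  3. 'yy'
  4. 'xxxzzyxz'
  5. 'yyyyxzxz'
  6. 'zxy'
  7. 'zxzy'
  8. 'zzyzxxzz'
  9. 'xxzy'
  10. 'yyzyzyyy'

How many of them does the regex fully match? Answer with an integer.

3

1. 'xxxzxzyy' → no match
2. 'xyzyxy' → match
3. 'yy' → no match
4. 'xxxzzyxz' → no match
5. 'yyyyxzxz' → match
6. 'zxy' → no match
7. 'zxzy' → no match
8. 'zzyzxxzz' → no match
9. 'xxzy' → no match
10. 'yyzyzyyy' → match
Total matched: 3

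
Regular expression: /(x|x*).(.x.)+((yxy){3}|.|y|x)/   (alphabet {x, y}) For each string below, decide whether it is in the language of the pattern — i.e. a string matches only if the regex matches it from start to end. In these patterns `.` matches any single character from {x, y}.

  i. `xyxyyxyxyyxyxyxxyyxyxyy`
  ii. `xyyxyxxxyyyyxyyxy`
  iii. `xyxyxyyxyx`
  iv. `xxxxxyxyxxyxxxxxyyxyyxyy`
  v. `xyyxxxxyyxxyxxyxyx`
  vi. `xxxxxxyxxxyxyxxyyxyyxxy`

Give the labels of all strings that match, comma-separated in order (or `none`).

iv, v, vi

i → no match
ii → no match
iii → no match
iv → match
v → match
vi → match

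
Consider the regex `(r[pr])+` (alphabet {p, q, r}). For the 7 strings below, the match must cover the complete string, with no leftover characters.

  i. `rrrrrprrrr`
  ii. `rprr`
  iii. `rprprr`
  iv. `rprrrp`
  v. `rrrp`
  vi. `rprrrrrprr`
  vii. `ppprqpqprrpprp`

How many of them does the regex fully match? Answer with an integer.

i → match
ii → match
iii → match
iv → match
v → match
vi → match
vii → no match — must start with `r`
Total matched: 6

6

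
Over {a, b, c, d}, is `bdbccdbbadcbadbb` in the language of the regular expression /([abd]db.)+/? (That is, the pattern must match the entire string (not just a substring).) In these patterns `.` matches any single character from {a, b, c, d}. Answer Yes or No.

No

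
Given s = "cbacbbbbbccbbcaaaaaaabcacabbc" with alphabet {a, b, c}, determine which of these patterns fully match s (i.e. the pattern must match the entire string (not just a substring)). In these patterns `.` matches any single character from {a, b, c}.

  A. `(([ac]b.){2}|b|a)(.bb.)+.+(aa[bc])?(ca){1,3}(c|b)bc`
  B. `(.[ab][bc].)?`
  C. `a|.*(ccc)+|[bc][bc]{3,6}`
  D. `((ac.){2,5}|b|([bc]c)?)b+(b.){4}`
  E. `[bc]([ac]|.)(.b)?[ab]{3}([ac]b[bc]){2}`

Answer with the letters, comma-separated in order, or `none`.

A

A → match
B → no match
C → no match
D → no match
E → no match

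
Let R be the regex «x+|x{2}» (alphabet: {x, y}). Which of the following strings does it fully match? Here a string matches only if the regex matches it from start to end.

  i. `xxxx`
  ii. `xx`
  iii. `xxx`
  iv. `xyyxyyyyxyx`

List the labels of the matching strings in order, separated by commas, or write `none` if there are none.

i → match
ii → match
iii → match
iv → no match

i, ii, iii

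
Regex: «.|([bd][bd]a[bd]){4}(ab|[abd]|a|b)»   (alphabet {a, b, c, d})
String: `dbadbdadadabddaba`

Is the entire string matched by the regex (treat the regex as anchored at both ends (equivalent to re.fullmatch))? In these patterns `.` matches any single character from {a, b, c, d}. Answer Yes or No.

No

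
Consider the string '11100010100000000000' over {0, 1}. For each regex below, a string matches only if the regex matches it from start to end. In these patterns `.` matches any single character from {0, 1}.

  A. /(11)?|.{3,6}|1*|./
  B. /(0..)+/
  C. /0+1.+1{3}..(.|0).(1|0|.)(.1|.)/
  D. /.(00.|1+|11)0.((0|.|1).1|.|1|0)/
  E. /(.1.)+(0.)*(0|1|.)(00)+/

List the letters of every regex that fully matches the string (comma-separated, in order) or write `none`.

A → no match
B → no match — must start with '0'
C → no match — must start with '0'
D → no match
E → match

E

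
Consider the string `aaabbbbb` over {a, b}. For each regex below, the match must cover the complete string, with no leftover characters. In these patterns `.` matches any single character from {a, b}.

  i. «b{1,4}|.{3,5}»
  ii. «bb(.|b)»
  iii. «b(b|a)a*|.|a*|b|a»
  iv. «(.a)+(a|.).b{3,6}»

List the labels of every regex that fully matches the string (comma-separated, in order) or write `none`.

i → no match
ii → no match — must start with `bb`
iii → no match
iv → match

iv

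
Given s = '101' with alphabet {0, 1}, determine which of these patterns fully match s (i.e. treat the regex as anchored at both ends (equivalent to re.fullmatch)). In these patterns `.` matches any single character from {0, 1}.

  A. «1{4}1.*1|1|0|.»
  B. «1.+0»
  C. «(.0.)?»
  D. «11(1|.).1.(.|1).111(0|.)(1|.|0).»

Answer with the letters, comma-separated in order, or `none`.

A → no match
B → no match — must end with '0'
C → match
D → no match — must start with '11'

C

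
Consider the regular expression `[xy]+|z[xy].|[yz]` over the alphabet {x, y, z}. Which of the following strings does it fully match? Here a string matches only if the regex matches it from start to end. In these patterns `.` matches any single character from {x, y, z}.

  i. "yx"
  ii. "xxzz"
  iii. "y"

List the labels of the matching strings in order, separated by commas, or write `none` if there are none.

i, iii

i → match
ii → no match
iii → match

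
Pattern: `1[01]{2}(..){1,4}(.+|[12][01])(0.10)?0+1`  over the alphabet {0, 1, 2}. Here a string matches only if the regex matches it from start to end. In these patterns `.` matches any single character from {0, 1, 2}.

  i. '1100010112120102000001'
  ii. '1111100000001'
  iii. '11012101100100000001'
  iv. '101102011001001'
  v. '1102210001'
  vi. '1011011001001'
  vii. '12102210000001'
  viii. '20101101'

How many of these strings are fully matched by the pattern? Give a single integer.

6

i → match
ii → match
iii → match
iv → match
v → match
vi → match
vii → no match
viii → no match — must start with '1'
Total matched: 6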